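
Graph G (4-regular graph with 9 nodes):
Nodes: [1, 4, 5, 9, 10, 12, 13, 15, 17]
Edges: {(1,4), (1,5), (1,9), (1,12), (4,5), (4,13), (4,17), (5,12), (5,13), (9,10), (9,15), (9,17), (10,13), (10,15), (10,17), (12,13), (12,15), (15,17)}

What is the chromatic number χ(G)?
Clique number ω(G) = 4 (lower bound: χ ≥ ω).
The clique on [9, 10, 15, 17] has size 4, forcing χ ≥ 4, and the coloring below uses 4 colors, so χ(G) = 4.
A valid 4-coloring: color 1: [12, 17]; color 2: [5, 10]; color 3: [4, 9]; color 4: [1, 13, 15].

χ(G) = 4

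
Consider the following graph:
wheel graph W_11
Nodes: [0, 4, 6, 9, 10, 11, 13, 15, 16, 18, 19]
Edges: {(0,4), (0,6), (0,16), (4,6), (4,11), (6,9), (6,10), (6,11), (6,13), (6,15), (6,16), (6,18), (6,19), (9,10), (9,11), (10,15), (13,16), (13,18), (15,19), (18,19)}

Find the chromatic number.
χ(G) = 3

Clique number ω(G) = 3 (lower bound: χ ≥ ω).
The clique on [0, 6, 16] has size 3, forcing χ ≥ 3, and the coloring below uses 3 colors, so χ(G) = 3.
A valid 3-coloring: color 1: [6]; color 2: [0, 10, 11, 13, 19]; color 3: [4, 9, 15, 16, 18].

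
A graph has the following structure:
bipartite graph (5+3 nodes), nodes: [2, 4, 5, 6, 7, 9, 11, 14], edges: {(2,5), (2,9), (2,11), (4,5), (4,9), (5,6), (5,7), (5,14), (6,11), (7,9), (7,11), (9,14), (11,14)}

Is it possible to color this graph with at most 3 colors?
Yes, G is 3-colorable

A valid 3-coloring: color 1: [5, 9, 11]; color 2: [2, 4, 6, 7, 14].
(χ(G) = 2 ≤ 3.)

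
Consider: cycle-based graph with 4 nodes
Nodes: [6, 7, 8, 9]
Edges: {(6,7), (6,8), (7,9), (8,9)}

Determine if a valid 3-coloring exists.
Yes, G is 3-colorable

A valid 3-coloring: color 1: [6, 9]; color 2: [7, 8].
(χ(G) = 2 ≤ 3.)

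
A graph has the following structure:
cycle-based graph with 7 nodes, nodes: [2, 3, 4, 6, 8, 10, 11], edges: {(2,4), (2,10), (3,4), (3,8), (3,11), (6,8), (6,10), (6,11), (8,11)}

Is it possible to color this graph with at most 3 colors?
A valid 3-coloring: color 1: [2, 3, 6]; color 2: [4, 8, 10]; color 3: [11].
(χ(G) = 3 ≤ 3.)

Yes, G is 3-colorable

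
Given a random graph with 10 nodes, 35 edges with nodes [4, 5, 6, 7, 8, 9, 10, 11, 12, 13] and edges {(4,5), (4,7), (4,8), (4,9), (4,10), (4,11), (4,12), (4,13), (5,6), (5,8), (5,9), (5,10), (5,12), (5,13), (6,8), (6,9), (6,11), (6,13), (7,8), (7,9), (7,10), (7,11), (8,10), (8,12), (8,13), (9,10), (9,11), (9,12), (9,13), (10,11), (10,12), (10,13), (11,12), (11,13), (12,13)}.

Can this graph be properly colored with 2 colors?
The clique on vertices [4, 5, 8, 10, 12, 13] has size 6 > 2, so it alone needs 6 colors.

No, G is not 2-colorable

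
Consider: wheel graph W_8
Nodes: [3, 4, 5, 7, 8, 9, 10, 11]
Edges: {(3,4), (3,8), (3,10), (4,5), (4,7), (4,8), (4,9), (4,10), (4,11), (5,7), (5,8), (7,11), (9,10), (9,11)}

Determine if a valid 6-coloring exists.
Yes, G is 6-colorable

A valid 6-coloring: color 1: [4]; color 2: [5, 10, 11]; color 3: [7, 8, 9]; color 4: [3].
(χ(G) = 4 ≤ 6.)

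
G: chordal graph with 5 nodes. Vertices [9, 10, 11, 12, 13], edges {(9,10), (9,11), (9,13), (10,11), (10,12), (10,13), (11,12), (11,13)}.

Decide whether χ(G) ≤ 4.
A valid 4-coloring: color 1: [10]; color 2: [11]; color 3: [9, 12]; color 4: [13].
(χ(G) = 4 ≤ 4.)

Yes, G is 4-colorable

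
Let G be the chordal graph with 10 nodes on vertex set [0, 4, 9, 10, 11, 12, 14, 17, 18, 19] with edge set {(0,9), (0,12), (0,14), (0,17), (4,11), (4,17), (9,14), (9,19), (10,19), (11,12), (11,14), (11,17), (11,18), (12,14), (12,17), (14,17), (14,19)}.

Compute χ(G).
Clique number ω(G) = 4 (lower bound: χ ≥ ω).
The clique on [0, 12, 14, 17] has size 4, forcing χ ≥ 4, and the coloring below uses 4 colors, so χ(G) = 4.
A valid 4-coloring: color 1: [4, 10, 14, 18]; color 2: [9, 17]; color 3: [0, 11, 19]; color 4: [12].

χ(G) = 4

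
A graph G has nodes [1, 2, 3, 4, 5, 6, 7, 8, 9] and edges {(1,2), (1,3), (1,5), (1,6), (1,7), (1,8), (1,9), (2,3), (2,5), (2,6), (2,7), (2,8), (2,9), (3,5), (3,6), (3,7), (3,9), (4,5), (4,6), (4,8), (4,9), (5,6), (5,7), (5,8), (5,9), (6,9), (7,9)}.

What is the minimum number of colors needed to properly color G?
Clique number ω(G) = 6 (lower bound: χ ≥ ω).
The clique on [1, 2, 3, 5, 6, 9] has size 6, forcing χ ≥ 6, and the coloring below uses 6 colors, so χ(G) = 6.
A valid 6-coloring: color 1: [5]; color 2: [8, 9]; color 3: [2, 4]; color 4: [1]; color 5: [6, 7]; color 6: [3].

χ(G) = 6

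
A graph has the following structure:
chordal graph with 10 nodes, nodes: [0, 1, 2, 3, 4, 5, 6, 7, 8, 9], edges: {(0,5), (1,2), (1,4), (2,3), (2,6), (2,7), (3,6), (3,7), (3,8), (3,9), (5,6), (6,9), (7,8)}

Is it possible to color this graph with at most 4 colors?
A valid 4-coloring: color 1: [1, 3, 5]; color 2: [0, 2, 4, 8, 9]; color 3: [6, 7].
(χ(G) = 3 ≤ 4.)

Yes, G is 4-colorable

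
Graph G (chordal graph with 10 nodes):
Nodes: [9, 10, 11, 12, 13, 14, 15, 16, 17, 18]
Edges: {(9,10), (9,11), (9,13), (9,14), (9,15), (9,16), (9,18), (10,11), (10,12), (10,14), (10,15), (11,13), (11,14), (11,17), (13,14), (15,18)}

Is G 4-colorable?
A valid 4-coloring: color 1: [9, 12, 17]; color 2: [11, 15, 16]; color 3: [10, 13, 18]; color 4: [14].
(χ(G) = 4 ≤ 4.)

Yes, G is 4-colorable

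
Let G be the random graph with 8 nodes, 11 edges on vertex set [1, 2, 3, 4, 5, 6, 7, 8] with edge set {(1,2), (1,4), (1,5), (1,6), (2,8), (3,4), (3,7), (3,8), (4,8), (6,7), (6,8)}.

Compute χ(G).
Clique number ω(G) = 3 (lower bound: χ ≥ ω).
The clique on [3, 4, 8] has size 3, forcing χ ≥ 3, and the coloring below uses 3 colors, so χ(G) = 3.
A valid 3-coloring: color 1: [1, 7, 8]; color 2: [2, 4, 5, 6]; color 3: [3].

χ(G) = 3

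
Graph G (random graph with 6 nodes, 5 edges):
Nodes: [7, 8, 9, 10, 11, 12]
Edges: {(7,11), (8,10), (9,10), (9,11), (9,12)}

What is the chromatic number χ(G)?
Clique number ω(G) = 2 (lower bound: χ ≥ ω).
The graph is bipartite (no odd cycle), so 2 colors suffice: χ(G) = 2.
A valid 2-coloring: color 1: [7, 8, 9]; color 2: [10, 11, 12].

χ(G) = 2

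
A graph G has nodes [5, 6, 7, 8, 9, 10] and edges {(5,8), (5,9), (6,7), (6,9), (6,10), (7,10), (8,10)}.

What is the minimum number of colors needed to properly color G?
χ(G) = 3

Clique number ω(G) = 3 (lower bound: χ ≥ ω).
The clique on [6, 7, 10] has size 3, forcing χ ≥ 3, and the coloring below uses 3 colors, so χ(G) = 3.
A valid 3-coloring: color 1: [6, 8]; color 2: [5, 10]; color 3: [7, 9].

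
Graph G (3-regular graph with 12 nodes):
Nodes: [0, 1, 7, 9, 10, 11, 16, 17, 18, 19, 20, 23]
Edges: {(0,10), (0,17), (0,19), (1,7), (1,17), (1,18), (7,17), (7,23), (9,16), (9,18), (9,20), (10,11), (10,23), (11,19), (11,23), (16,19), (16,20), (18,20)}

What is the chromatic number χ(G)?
Clique number ω(G) = 3 (lower bound: χ ≥ ω).
The clique on [1, 7, 17] has size 3, forcing χ ≥ 3, and the coloring below uses 3 colors, so χ(G) = 3.
A valid 3-coloring: color 1: [0, 1, 9, 23]; color 2: [10, 17, 19, 20]; color 3: [7, 11, 16, 18].

χ(G) = 3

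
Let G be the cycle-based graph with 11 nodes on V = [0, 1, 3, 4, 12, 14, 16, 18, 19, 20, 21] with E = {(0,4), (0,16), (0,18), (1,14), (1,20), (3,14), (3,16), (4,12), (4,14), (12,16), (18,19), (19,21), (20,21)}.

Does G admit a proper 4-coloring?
Yes, G is 4-colorable

A valid 4-coloring: color 1: [0, 12, 14, 19, 20]; color 2: [1, 4, 16, 18, 21]; color 3: [3].
(χ(G) = 3 ≤ 4.)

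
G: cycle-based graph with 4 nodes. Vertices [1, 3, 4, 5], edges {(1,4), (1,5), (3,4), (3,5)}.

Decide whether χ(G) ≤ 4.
Yes, G is 4-colorable

A valid 4-coloring: color 1: [1, 3]; color 2: [4, 5].
(χ(G) = 2 ≤ 4.)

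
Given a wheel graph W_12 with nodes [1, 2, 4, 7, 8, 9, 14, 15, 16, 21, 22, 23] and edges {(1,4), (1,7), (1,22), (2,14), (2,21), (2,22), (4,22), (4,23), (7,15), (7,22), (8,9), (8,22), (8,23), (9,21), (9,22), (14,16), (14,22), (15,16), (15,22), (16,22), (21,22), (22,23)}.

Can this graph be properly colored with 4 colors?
A valid 4-coloring: color 1: [22]; color 2: [2, 7, 9, 16, 23]; color 3: [4, 8, 14, 15, 21]; color 4: [1].
(χ(G) = 4 ≤ 4.)

Yes, G is 4-colorable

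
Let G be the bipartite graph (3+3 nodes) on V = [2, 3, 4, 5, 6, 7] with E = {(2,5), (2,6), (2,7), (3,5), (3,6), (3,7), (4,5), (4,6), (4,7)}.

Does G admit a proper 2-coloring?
Yes, G is 2-colorable

A valid 2-coloring: color 1: [2, 3, 4]; color 2: [5, 6, 7].
(χ(G) = 2 ≤ 2.)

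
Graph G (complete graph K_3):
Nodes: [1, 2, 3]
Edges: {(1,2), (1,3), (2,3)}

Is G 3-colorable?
Yes, G is 3-colorable

A valid 3-coloring: color 1: [3]; color 2: [2]; color 3: [1].
(χ(G) = 3 ≤ 3.)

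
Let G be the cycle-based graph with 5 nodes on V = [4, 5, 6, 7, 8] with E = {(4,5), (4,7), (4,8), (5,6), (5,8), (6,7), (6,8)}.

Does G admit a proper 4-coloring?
Yes, G is 4-colorable

A valid 4-coloring: color 1: [4, 6]; color 2: [5, 7]; color 3: [8].
(χ(G) = 3 ≤ 4.)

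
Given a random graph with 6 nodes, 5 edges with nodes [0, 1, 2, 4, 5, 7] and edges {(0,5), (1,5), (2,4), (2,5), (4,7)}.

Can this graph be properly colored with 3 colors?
A valid 3-coloring: color 1: [4, 5]; color 2: [0, 1, 2, 7].
(χ(G) = 2 ≤ 3.)

Yes, G is 3-colorable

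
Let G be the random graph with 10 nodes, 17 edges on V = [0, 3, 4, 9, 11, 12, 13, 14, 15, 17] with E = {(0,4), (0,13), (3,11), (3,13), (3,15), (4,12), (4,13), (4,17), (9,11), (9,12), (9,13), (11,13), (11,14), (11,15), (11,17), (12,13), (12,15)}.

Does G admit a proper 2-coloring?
The clique on vertices [0, 4, 13] has size 3 > 2, so it alone needs 3 colors.

No, G is not 2-colorable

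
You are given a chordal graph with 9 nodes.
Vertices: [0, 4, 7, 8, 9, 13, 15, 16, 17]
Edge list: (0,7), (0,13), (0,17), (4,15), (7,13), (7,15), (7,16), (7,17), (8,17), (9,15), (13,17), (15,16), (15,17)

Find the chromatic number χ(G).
Clique number ω(G) = 4 (lower bound: χ ≥ ω).
The clique on [0, 7, 13, 17] has size 4, forcing χ ≥ 4, and the coloring below uses 4 colors, so χ(G) = 4.
A valid 4-coloring: color 1: [4, 9, 16, 17]; color 2: [0, 8, 15]; color 3: [7]; color 4: [13].

χ(G) = 4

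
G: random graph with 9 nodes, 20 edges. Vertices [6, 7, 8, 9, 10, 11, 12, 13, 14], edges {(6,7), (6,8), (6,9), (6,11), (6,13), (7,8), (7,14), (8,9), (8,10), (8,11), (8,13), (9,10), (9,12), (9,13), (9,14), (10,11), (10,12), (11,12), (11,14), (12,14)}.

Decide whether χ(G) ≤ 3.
No, G is not 3-colorable

The clique on vertices [6, 8, 9, 13] has size 4 > 3, so it alone needs 4 colors.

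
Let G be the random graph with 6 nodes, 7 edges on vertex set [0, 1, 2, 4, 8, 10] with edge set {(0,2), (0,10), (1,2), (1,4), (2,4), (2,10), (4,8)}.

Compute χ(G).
Clique number ω(G) = 3 (lower bound: χ ≥ ω).
The clique on [0, 2, 10] has size 3, forcing χ ≥ 3, and the coloring below uses 3 colors, so χ(G) = 3.
A valid 3-coloring: color 1: [2, 8]; color 2: [0, 4]; color 3: [1, 10].

χ(G) = 3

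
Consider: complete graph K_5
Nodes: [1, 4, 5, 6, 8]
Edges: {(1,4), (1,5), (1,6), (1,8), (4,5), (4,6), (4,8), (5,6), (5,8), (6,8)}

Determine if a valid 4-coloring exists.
The clique on vertices [1, 4, 5, 6, 8] has size 5 > 4, so it alone needs 5 colors.

No, G is not 4-colorable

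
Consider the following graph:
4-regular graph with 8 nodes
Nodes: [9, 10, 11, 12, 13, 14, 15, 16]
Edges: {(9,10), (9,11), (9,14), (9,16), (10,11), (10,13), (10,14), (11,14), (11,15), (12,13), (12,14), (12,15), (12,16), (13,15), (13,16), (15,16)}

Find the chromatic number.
χ(G) = 4

Clique number ω(G) = 4 (lower bound: χ ≥ ω).
The clique on [9, 10, 11, 14] has size 4, forcing χ ≥ 4, and the coloring below uses 4 colors, so χ(G) = 4.
A valid 4-coloring: color 1: [9, 12]; color 2: [11, 13]; color 3: [10, 15]; color 4: [14, 16].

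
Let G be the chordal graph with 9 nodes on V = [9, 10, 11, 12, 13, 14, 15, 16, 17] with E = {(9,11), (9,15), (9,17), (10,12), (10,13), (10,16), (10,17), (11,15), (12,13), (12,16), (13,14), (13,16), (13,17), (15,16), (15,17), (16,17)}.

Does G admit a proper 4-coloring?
Yes, G is 4-colorable

A valid 4-coloring: color 1: [11, 12, 14, 17]; color 2: [9, 16]; color 3: [13, 15]; color 4: [10].
(χ(G) = 4 ≤ 4.)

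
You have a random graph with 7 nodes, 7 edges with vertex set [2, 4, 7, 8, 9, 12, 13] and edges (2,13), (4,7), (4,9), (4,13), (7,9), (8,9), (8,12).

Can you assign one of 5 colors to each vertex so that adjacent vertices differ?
Yes, G is 5-colorable

A valid 5-coloring: color 1: [2, 4, 8]; color 2: [9, 12, 13]; color 3: [7].
(χ(G) = 3 ≤ 5.)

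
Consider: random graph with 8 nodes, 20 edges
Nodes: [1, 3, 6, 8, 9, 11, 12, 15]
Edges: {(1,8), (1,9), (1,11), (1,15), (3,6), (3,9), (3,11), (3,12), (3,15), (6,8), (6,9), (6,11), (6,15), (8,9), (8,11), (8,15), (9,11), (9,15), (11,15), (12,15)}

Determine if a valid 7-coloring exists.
A valid 7-coloring: color 1: [15]; color 2: [11, 12]; color 3: [9]; color 4: [3, 8]; color 5: [1, 6].
(χ(G) = 5 ≤ 7.)

Yes, G is 7-colorable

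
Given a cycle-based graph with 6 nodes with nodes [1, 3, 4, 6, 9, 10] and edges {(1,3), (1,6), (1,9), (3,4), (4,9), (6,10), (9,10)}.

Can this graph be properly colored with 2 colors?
A valid 2-coloring: color 1: [3, 6, 9]; color 2: [1, 4, 10].
(χ(G) = 2 ≤ 2.)

Yes, G is 2-colorable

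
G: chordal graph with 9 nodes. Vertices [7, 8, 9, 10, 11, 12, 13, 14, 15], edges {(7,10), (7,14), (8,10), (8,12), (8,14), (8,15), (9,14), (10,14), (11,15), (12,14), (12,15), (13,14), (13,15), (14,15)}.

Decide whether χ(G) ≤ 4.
Yes, G is 4-colorable

A valid 4-coloring: color 1: [11, 14]; color 2: [9, 10, 15]; color 3: [7, 8, 13]; color 4: [12].
(χ(G) = 4 ≤ 4.)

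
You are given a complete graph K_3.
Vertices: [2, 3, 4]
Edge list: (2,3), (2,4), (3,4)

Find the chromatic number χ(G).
Clique number ω(G) = 3 (lower bound: χ ≥ ω).
The clique on [2, 3, 4] has size 3, forcing χ ≥ 3, and the coloring below uses 3 colors, so χ(G) = 3.
A valid 3-coloring: color 1: [4]; color 2: [3]; color 3: [2].

χ(G) = 3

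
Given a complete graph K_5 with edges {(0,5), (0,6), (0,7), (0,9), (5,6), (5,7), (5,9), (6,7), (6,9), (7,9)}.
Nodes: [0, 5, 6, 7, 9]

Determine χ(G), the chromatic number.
Clique number ω(G) = 5 (lower bound: χ ≥ ω).
The clique on [0, 5, 6, 7, 9] has size 5, forcing χ ≥ 5, and the coloring below uses 5 colors, so χ(G) = 5.
A valid 5-coloring: color 1: [9]; color 2: [7]; color 3: [0]; color 4: [6]; color 5: [5].

χ(G) = 5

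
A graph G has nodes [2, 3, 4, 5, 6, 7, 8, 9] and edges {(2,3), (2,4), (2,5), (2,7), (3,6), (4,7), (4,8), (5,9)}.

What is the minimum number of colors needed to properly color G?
Clique number ω(G) = 3 (lower bound: χ ≥ ω).
The clique on [2, 4, 7] has size 3, forcing χ ≥ 3, and the coloring below uses 3 colors, so χ(G) = 3.
A valid 3-coloring: color 1: [2, 6, 8, 9]; color 2: [3, 4, 5]; color 3: [7].

χ(G) = 3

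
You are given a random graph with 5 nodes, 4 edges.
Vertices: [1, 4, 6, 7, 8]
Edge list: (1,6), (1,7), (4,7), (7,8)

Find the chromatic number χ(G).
Clique number ω(G) = 2 (lower bound: χ ≥ ω).
The graph is bipartite (no odd cycle), so 2 colors suffice: χ(G) = 2.
A valid 2-coloring: color 1: [6, 7]; color 2: [1, 4, 8].

χ(G) = 2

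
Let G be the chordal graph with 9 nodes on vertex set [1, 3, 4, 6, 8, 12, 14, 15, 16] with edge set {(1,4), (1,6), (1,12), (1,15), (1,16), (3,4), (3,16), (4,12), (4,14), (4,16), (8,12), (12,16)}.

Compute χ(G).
Clique number ω(G) = 4 (lower bound: χ ≥ ω).
The clique on [1, 4, 12, 16] has size 4, forcing χ ≥ 4, and the coloring below uses 4 colors, so χ(G) = 4.
A valid 4-coloring: color 1: [1, 3, 8, 14]; color 2: [4, 6, 15]; color 3: [12]; color 4: [16].

χ(G) = 4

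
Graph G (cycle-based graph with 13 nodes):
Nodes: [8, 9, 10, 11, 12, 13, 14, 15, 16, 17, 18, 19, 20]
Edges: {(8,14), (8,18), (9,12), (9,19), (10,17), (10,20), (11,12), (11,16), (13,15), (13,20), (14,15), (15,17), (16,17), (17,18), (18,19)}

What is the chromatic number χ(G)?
Clique number ω(G) = 2 (lower bound: χ ≥ ω).
Odd cycle [17, 16, 11, 12, 9, 19, 18] needs 3 colors (χ ≥ 3).
The coloring below uses 3 colors, so χ(G) = 3.
A valid 3-coloring: color 1: [8, 11, 13, 17, 19]; color 2: [12, 15, 16, 18, 20]; color 3: [9, 10, 14].

χ(G) = 3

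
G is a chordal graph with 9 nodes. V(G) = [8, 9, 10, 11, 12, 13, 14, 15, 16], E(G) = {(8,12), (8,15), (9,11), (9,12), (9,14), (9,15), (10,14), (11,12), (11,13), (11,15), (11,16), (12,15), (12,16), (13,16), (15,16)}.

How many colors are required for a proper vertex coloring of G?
χ(G) = 4

Clique number ω(G) = 4 (lower bound: χ ≥ ω).
The clique on [11, 12, 15, 16] has size 4, forcing χ ≥ 4, and the coloring below uses 4 colors, so χ(G) = 4.
A valid 4-coloring: color 1: [12, 13, 14]; color 2: [8, 10, 11]; color 3: [15]; color 4: [9, 16].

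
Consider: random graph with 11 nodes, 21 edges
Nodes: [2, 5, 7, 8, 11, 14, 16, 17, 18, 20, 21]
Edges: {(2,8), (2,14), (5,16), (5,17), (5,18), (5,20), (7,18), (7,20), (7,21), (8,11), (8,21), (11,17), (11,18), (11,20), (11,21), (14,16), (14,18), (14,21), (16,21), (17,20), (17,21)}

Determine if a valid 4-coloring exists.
A valid 4-coloring: color 1: [2, 18, 20, 21]; color 2: [5, 7, 11, 14]; color 3: [8, 16, 17].
(χ(G) = 3 ≤ 4.)

Yes, G is 4-colorable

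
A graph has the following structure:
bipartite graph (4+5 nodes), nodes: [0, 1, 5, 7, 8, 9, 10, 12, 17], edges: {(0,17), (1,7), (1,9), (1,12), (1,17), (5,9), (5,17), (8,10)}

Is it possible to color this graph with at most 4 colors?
Yes, G is 4-colorable

A valid 4-coloring: color 1: [0, 1, 5, 10]; color 2: [7, 8, 9, 12, 17].
(χ(G) = 2 ≤ 4.)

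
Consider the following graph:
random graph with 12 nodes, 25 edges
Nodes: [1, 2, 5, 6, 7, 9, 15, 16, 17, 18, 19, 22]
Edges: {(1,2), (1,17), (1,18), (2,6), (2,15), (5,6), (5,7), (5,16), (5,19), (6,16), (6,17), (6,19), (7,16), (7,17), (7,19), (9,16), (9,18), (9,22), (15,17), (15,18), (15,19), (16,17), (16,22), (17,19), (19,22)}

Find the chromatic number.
χ(G) = 3

Clique number ω(G) = 3 (lower bound: χ ≥ ω).
The clique on [15, 17, 19] has size 3, forcing χ ≥ 3, and the coloring below uses 3 colors, so χ(G) = 3.
A valid 3-coloring: color 1: [2, 16, 18, 19]; color 2: [5, 17, 22]; color 3: [1, 6, 7, 9, 15].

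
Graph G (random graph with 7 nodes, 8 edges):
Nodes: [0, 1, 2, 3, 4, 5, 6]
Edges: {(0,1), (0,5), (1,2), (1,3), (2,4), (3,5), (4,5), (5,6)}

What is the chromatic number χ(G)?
Clique number ω(G) = 2 (lower bound: χ ≥ ω).
Odd cycle [4, 5, 0, 1, 2] needs 3 colors (χ ≥ 3).
The coloring below uses 3 colors, so χ(G) = 3.
A valid 3-coloring: color 1: [1, 5]; color 2: [0, 2, 3, 6]; color 3: [4].

χ(G) = 3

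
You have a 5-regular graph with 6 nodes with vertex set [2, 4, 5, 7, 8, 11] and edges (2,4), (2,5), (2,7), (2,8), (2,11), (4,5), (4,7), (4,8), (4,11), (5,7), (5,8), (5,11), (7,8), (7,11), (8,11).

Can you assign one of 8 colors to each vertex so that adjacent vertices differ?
Yes, G is 8-colorable

A valid 8-coloring: color 1: [8]; color 2: [2]; color 3: [4]; color 4: [5]; color 5: [7]; color 6: [11].
(χ(G) = 6 ≤ 8.)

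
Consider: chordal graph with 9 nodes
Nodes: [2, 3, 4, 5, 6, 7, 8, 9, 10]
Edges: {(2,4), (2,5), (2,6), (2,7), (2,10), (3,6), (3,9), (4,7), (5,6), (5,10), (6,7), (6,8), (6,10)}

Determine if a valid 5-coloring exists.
A valid 5-coloring: color 1: [4, 6, 9]; color 2: [2, 3, 8]; color 3: [5, 7]; color 4: [10].
(χ(G) = 4 ≤ 5.)

Yes, G is 5-colorable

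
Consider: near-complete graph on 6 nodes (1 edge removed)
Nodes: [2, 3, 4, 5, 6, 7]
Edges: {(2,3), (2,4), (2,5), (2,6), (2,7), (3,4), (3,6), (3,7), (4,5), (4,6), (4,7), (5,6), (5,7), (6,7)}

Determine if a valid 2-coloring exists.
No, G is not 2-colorable

The clique on vertices [2, 3, 4, 6, 7] has size 5 > 2, so it alone needs 5 colors.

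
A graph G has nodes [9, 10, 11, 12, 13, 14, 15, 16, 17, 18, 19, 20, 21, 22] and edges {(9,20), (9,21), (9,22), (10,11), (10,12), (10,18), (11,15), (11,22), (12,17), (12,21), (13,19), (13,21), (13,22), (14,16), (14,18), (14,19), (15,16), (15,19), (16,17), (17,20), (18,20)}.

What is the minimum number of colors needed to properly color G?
Clique number ω(G) = 2 (lower bound: χ ≥ ω).
Odd cycle [17, 20, 18, 10, 11, 22, 13, 21, 12] needs 3 colors (χ ≥ 3).
The coloring below uses 3 colors, so χ(G) = 3.
A valid 3-coloring: color 1: [10, 16, 19, 20, 21, 22]; color 2: [9, 12, 13, 14, 15]; color 3: [11, 17, 18].

χ(G) = 3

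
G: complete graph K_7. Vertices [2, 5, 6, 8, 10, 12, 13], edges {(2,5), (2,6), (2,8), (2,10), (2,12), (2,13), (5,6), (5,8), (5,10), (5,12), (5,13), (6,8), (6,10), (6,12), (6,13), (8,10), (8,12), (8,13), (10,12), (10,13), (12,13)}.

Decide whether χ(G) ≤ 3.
No, G is not 3-colorable

The clique on vertices [2, 5, 6, 8, 10, 12, 13] has size 7 > 3, so it alone needs 7 colors.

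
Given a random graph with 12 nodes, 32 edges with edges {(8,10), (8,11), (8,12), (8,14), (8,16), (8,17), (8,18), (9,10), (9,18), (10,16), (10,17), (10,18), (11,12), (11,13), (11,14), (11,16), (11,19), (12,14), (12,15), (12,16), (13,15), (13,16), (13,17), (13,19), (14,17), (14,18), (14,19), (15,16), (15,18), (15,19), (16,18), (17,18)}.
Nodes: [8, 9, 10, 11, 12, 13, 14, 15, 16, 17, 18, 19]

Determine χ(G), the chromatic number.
χ(G) = 5

Clique number ω(G) = 4 (lower bound: χ ≥ ω).
Suppose a proper 4-coloring c exists. The clique [8, 10, 16, 18] takes 4 distinct colors; by symmetry let c(8) = 1, c(10) = 2, c(16) = 3, c(18) = 4.
- Vertex 17: neighbors [8, 10, 18] already have colors [1, 2, 4] ⇒ c(17) = 3.
- Vertex 14: neighbors [8, 17, 18] already have colors [1, 3, 4] ⇒ c(14) = 2.
- Vertex 11: neighbors [8, 14, 16] already have colors [1, 2, 3] ⇒ c(11) = 4.
- Vertex 12: neighbors [8, 14, 16, 11] already have colors [1, 2, 3, 4] — all 4 colors blocked. Contradiction.
The forced assignments end in a contradiction, so G has no proper 4-coloring (χ ≥ 5).
The coloring below uses 5 colors, so χ(G) = 5.
A valid 5-coloring: color 1: [9, 16, 17, 19]; color 2: [8, 15]; color 3: [11, 18]; color 4: [10, 13, 14]; color 5: [12].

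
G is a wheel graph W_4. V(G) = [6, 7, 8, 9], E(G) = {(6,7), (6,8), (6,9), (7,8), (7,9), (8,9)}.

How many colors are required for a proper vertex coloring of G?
χ(G) = 4

Clique number ω(G) = 4 (lower bound: χ ≥ ω).
The clique on [6, 7, 8, 9] has size 4, forcing χ ≥ 4, and the coloring below uses 4 colors, so χ(G) = 4.
A valid 4-coloring: color 1: [6]; color 2: [9]; color 3: [8]; color 4: [7].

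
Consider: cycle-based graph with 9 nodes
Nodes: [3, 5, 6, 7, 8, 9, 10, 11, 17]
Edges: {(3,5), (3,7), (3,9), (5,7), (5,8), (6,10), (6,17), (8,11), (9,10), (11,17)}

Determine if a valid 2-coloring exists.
The clique on vertices [3, 5, 7] has size 3 > 2, so it alone needs 3 colors.

No, G is not 2-colorable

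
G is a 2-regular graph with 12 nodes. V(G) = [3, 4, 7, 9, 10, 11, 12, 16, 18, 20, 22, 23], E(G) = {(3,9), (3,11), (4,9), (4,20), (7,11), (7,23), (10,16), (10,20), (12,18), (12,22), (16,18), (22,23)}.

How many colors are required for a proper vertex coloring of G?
Clique number ω(G) = 2 (lower bound: χ ≥ ω).
The graph is bipartite (no odd cycle), so 2 colors suffice: χ(G) = 2.
A valid 2-coloring: color 1: [9, 11, 12, 16, 20, 23]; color 2: [3, 4, 7, 10, 18, 22].

χ(G) = 2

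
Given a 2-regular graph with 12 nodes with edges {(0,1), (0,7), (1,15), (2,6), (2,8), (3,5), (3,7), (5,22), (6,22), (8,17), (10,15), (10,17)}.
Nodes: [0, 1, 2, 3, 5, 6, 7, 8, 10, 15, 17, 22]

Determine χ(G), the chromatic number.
χ(G) = 2

Clique number ω(G) = 2 (lower bound: χ ≥ ω).
The graph is bipartite (no odd cycle), so 2 colors suffice: χ(G) = 2.
A valid 2-coloring: color 1: [0, 2, 3, 15, 17, 22]; color 2: [1, 5, 6, 7, 8, 10].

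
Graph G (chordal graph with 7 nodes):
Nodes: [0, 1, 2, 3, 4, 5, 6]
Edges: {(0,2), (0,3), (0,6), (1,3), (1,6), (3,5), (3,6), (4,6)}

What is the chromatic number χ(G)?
χ(G) = 3

Clique number ω(G) = 3 (lower bound: χ ≥ ω).
The clique on [0, 3, 6] has size 3, forcing χ ≥ 3, and the coloring below uses 3 colors, so χ(G) = 3.
A valid 3-coloring: color 1: [2, 5, 6]; color 2: [3, 4]; color 3: [0, 1].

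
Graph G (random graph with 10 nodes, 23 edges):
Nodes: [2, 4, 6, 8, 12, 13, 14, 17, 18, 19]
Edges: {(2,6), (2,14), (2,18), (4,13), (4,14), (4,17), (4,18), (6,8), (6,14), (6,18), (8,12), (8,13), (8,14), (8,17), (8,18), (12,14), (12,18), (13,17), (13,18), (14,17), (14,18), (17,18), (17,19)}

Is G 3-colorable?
The clique on vertices [8, 13, 17, 18] has size 4 > 3, so it alone needs 4 colors.

No, G is not 3-colorable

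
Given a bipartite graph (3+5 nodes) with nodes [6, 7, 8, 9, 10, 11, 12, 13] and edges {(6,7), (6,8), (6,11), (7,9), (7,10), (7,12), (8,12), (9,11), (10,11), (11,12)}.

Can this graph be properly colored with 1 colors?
Edge (8,12) forces its endpoints to differ, so 1 color is not enough.

No, G is not 1-colorable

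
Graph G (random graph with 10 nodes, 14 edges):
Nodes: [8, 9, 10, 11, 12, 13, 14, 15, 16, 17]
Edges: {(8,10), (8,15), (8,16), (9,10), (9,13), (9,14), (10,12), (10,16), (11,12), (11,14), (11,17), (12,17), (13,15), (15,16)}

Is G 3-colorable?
Yes, G is 3-colorable

A valid 3-coloring: color 1: [10, 11, 15]; color 2: [9, 12, 16]; color 3: [8, 13, 14, 17].
(χ(G) = 3 ≤ 3.)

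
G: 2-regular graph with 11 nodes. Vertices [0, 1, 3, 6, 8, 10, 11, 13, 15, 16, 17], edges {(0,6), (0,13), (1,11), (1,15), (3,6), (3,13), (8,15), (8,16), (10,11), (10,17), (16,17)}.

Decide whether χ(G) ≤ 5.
A valid 5-coloring: color 1: [1, 6, 10, 13, 16]; color 2: [0, 3, 8, 11, 17]; color 3: [15].
(χ(G) = 3 ≤ 5.)

Yes, G is 5-colorable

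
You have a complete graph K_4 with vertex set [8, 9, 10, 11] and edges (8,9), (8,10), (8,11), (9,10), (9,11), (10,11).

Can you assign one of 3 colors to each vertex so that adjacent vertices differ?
No, G is not 3-colorable

The clique on vertices [8, 9, 10, 11] has size 4 > 3, so it alone needs 4 colors.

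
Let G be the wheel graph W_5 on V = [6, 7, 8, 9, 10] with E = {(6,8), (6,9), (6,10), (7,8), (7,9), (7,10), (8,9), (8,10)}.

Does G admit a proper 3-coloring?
A valid 3-coloring: color 1: [8]; color 2: [6, 7]; color 3: [9, 10].
(χ(G) = 3 ≤ 3.)

Yes, G is 3-colorable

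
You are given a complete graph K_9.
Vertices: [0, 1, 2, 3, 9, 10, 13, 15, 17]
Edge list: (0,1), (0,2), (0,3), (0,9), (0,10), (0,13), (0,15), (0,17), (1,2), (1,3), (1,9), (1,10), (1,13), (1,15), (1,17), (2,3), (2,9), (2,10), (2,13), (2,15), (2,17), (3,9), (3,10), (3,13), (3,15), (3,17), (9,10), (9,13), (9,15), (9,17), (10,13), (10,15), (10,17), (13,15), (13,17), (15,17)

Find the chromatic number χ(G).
χ(G) = 9

Clique number ω(G) = 9 (lower bound: χ ≥ ω).
The clique on [0, 1, 2, 3, 9, 10, 13, 15, 17] has size 9, forcing χ ≥ 9, and the coloring below uses 9 colors, so χ(G) = 9.
A valid 9-coloring: color 1: [10]; color 2: [3]; color 3: [13]; color 4: [0]; color 5: [2]; color 6: [17]; color 7: [9]; color 8: [15]; color 9: [1].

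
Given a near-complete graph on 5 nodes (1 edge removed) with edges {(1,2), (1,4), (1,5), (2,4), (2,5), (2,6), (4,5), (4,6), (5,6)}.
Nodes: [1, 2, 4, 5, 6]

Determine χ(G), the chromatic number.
χ(G) = 4

Clique number ω(G) = 4 (lower bound: χ ≥ ω).
The clique on [1, 2, 4, 5] has size 4, forcing χ ≥ 4, and the coloring below uses 4 colors, so χ(G) = 4.
A valid 4-coloring: color 1: [5]; color 2: [2]; color 3: [4]; color 4: [1, 6].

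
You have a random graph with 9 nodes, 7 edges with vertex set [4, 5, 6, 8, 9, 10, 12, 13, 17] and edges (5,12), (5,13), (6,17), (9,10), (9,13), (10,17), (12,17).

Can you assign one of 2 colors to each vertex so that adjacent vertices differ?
Yes, G is 2-colorable

A valid 2-coloring: color 1: [4, 5, 8, 9, 17]; color 2: [6, 10, 12, 13].
(χ(G) = 2 ≤ 2.)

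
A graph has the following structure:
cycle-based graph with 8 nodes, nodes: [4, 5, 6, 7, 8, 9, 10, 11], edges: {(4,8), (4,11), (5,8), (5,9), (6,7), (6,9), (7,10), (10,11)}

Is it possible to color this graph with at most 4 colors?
A valid 4-coloring: color 1: [4, 5, 6, 10]; color 2: [7, 8, 9, 11].
(χ(G) = 2 ≤ 4.)

Yes, G is 4-colorable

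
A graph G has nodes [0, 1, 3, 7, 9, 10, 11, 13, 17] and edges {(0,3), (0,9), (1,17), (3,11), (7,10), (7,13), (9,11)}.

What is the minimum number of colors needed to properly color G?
Clique number ω(G) = 2 (lower bound: χ ≥ ω).
The graph is bipartite (no odd cycle), so 2 colors suffice: χ(G) = 2.
A valid 2-coloring: color 1: [1, 3, 7, 9]; color 2: [0, 10, 11, 13, 17].

χ(G) = 2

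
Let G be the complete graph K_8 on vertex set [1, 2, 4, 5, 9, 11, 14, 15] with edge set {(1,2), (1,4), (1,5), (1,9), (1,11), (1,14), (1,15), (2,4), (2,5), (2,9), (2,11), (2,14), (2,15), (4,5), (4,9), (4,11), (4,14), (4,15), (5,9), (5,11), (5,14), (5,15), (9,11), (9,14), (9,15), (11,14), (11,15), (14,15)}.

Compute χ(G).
χ(G) = 8

Clique number ω(G) = 8 (lower bound: χ ≥ ω).
The clique on [1, 2, 4, 5, 9, 11, 14, 15] has size 8, forcing χ ≥ 8, and the coloring below uses 8 colors, so χ(G) = 8.
A valid 8-coloring: color 1: [15]; color 2: [2]; color 3: [11]; color 4: [4]; color 5: [9]; color 6: [5]; color 7: [1]; color 8: [14].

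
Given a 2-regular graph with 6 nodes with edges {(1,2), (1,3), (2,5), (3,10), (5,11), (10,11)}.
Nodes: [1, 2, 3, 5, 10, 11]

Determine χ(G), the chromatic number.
Clique number ω(G) = 2 (lower bound: χ ≥ ω).
The graph is bipartite (no odd cycle), so 2 colors suffice: χ(G) = 2.
A valid 2-coloring: color 1: [1, 5, 10]; color 2: [2, 3, 11].

χ(G) = 2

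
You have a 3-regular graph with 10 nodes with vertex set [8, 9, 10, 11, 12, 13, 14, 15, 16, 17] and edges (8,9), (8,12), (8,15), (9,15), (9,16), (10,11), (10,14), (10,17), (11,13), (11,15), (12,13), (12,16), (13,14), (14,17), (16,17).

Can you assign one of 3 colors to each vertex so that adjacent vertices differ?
Yes, G is 3-colorable

A valid 3-coloring: color 1: [9, 11, 12, 17]; color 2: [8, 10, 13, 16]; color 3: [14, 15].
(χ(G) = 3 ≤ 3.)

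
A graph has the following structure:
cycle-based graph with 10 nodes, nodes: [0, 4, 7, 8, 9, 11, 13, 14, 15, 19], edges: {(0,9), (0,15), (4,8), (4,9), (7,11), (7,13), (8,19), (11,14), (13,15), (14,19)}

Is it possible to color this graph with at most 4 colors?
Yes, G is 4-colorable

A valid 4-coloring: color 1: [0, 4, 11, 13, 19]; color 2: [7, 8, 9, 14, 15].
(χ(G) = 2 ≤ 4.)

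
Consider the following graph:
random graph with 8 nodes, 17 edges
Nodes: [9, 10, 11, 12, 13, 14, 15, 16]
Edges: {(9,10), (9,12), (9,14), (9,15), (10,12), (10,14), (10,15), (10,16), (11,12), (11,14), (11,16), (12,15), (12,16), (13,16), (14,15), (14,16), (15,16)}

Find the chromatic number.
Clique number ω(G) = 4 (lower bound: χ ≥ ω).
The clique on [10, 12, 15, 16] has size 4, forcing χ ≥ 4, and the coloring below uses 4 colors, so χ(G) = 4.
A valid 4-coloring: color 1: [9, 16]; color 2: [10, 11, 13]; color 3: [15]; color 4: [12, 14].

χ(G) = 4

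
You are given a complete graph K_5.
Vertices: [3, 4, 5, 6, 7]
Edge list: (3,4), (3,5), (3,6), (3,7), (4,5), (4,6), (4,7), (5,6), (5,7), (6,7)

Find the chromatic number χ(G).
Clique number ω(G) = 5 (lower bound: χ ≥ ω).
The clique on [3, 4, 5, 6, 7] has size 5, forcing χ ≥ 5, and the coloring below uses 5 colors, so χ(G) = 5.
A valid 5-coloring: color 1: [4]; color 2: [7]; color 3: [3]; color 4: [5]; color 5: [6].

χ(G) = 5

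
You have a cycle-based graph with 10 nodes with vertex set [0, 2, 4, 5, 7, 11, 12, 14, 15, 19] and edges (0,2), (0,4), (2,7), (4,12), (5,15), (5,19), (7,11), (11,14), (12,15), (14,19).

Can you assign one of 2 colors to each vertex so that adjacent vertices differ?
A valid 2-coloring: color 1: [0, 5, 7, 12, 14]; color 2: [2, 4, 11, 15, 19].
(χ(G) = 2 ≤ 2.)

Yes, G is 2-colorable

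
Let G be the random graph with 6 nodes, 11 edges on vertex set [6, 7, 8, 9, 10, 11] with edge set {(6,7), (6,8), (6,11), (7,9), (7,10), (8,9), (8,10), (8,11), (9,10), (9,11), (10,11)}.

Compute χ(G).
χ(G) = 4

Clique number ω(G) = 4 (lower bound: χ ≥ ω).
The clique on [8, 9, 10, 11] has size 4, forcing χ ≥ 4, and the coloring below uses 4 colors, so χ(G) = 4.
A valid 4-coloring: color 1: [6, 9]; color 2: [7, 11]; color 3: [10]; color 4: [8].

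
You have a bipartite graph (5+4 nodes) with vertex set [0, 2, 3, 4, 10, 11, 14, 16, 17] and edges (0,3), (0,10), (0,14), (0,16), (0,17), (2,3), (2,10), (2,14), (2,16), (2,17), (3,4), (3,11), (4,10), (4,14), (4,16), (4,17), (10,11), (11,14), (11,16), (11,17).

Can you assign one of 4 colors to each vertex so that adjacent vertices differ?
Yes, G is 4-colorable

A valid 4-coloring: color 1: [0, 2, 4, 11]; color 2: [3, 10, 14, 16, 17].
(χ(G) = 2 ≤ 4.)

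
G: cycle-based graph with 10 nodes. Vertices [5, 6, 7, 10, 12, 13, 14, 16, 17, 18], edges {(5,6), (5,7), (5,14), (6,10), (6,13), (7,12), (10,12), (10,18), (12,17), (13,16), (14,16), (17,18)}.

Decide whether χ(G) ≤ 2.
Odd cycle [5, 14, 16, 13, 6] needs 3 colors (χ ≥ 3).
Hence χ(G) ≥ 3 > 2, so no proper 2-coloring exists.

No, G is not 2-colorable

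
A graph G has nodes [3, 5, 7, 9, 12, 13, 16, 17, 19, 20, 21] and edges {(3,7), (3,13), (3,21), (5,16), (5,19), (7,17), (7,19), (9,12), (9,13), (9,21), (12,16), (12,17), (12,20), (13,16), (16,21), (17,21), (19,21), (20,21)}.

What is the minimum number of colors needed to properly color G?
Clique number ω(G) = 2 (lower bound: χ ≥ ω).
The graph is bipartite (no odd cycle), so 2 colors suffice: χ(G) = 2.
A valid 2-coloring: color 1: [5, 7, 12, 13, 21]; color 2: [3, 9, 16, 17, 19, 20].

χ(G) = 2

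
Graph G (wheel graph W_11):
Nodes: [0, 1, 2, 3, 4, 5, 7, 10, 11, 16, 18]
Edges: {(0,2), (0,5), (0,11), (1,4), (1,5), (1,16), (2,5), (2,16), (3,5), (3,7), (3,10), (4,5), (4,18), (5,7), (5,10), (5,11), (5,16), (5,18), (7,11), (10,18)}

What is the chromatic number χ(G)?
χ(G) = 3

Clique number ω(G) = 3 (lower bound: χ ≥ ω).
The clique on [0, 2, 5] has size 3, forcing χ ≥ 3, and the coloring below uses 3 colors, so χ(G) = 3.
A valid 3-coloring: color 1: [5]; color 2: [1, 2, 3, 11, 18]; color 3: [0, 4, 7, 10, 16].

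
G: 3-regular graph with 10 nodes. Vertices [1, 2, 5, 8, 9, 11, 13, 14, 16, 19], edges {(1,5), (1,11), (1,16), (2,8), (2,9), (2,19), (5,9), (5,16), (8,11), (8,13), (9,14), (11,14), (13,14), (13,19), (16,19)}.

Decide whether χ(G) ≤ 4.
A valid 4-coloring: color 1: [1, 8, 14, 19]; color 2: [9, 11, 13, 16]; color 3: [2, 5].
(χ(G) = 3 ≤ 4.)

Yes, G is 4-colorable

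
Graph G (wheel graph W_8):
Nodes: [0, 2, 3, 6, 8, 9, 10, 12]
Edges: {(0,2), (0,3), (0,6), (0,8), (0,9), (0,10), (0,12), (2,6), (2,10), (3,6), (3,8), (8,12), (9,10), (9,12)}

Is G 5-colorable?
Yes, G is 5-colorable

A valid 5-coloring: color 1: [0]; color 2: [3, 10, 12]; color 3: [6, 8, 9]; color 4: [2].
(χ(G) = 4 ≤ 5.)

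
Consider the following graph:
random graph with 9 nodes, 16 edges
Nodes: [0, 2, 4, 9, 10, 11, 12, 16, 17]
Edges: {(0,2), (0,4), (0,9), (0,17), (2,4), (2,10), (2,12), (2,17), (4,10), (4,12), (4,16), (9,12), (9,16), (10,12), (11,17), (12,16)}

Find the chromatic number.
χ(G) = 4

Clique number ω(G) = 4 (lower bound: χ ≥ ω).
The clique on [2, 4, 10, 12] has size 4, forcing χ ≥ 4, and the coloring below uses 4 colors, so χ(G) = 4.
A valid 4-coloring: color 1: [2, 11, 16]; color 2: [0, 12]; color 3: [4, 9, 17]; color 4: [10].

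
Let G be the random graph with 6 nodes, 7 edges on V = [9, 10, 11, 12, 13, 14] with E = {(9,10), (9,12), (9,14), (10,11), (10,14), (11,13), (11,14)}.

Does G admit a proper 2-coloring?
No, G is not 2-colorable

The clique on vertices [9, 10, 14] has size 3 > 2, so it alone needs 3 colors.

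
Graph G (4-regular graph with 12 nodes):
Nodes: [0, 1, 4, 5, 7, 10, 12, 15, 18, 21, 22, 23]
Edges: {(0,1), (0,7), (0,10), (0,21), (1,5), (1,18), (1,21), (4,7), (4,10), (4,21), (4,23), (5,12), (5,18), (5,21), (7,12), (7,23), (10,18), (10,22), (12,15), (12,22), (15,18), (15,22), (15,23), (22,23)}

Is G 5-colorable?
Yes, G is 5-colorable

A valid 5-coloring: color 1: [0, 4, 5, 22]; color 2: [12, 18, 21, 23]; color 3: [1, 7, 10, 15].
(χ(G) = 3 ≤ 5.)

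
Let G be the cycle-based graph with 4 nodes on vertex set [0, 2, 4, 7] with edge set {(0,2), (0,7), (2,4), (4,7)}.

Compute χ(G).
χ(G) = 2

Clique number ω(G) = 2 (lower bound: χ ≥ ω).
The graph is bipartite (no odd cycle), so 2 colors suffice: χ(G) = 2.
A valid 2-coloring: color 1: [0, 4]; color 2: [2, 7].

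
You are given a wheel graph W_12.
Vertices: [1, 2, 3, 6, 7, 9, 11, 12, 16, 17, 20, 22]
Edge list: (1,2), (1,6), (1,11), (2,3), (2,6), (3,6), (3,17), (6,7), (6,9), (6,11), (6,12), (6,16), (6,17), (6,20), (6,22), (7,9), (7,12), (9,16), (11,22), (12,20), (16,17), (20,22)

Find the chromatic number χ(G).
Clique number ω(G) = 3 (lower bound: χ ≥ ω).
Odd cycle [1, 2, 3, 17, 16, 9, 7, 12, 20, 22, 11] needs 3 colors (χ ≥ 3).
Vertex 6 is adjacent to every vertex of [1, 2, 3, 7, 9, 11, 12, 16, 17, 20, 22], which already need 3 colors among themselves, so 6 needs a new color (χ ≥ 4).
The coloring below uses 4 colors, so χ(G) = 4.
A valid 4-coloring: color 1: [6]; color 2: [1, 3, 7, 16, 22]; color 3: [2, 9, 11, 12, 17]; color 4: [20].

χ(G) = 4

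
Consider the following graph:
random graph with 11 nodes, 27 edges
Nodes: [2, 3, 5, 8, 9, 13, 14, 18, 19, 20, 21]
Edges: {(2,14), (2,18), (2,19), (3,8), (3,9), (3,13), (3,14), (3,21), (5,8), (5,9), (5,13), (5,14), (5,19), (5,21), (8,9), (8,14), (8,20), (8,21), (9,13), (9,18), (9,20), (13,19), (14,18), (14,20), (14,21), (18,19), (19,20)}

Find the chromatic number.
χ(G) = 4

Clique number ω(G) = 4 (lower bound: χ ≥ ω).
The clique on [3, 8, 14, 21] has size 4, forcing χ ≥ 4, and the coloring below uses 4 colors, so χ(G) = 4.
A valid 4-coloring: color 1: [9, 14, 19]; color 2: [8, 13, 18]; color 3: [2, 3, 5, 20]; color 4: [21].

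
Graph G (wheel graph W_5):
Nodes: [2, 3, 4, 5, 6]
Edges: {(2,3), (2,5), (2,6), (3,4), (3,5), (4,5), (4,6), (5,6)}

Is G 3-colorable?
A valid 3-coloring: color 1: [5]; color 2: [2, 4]; color 3: [3, 6].
(χ(G) = 3 ≤ 3.)

Yes, G is 3-colorable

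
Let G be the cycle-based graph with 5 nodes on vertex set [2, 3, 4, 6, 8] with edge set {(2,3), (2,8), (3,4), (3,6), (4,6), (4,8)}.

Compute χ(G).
Clique number ω(G) = 3 (lower bound: χ ≥ ω).
The clique on [3, 4, 6] has size 3, forcing χ ≥ 3, and the coloring below uses 3 colors, so χ(G) = 3.
A valid 3-coloring: color 1: [3, 8]; color 2: [2, 4]; color 3: [6].

χ(G) = 3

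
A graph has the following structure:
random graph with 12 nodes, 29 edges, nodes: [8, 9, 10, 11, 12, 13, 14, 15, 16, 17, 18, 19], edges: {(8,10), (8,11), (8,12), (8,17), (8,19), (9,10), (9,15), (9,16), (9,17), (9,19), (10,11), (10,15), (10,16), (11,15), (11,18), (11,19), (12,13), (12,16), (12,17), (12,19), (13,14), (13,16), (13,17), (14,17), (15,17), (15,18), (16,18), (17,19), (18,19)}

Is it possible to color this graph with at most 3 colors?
The clique on vertices [8, 12, 17, 19] has size 4 > 3, so it alone needs 4 colors.

No, G is not 3-colorable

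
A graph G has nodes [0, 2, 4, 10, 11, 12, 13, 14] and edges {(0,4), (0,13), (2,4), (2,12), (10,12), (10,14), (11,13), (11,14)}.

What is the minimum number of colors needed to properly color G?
Clique number ω(G) = 2 (lower bound: χ ≥ ω).
The graph is bipartite (no odd cycle), so 2 colors suffice: χ(G) = 2.
A valid 2-coloring: color 1: [0, 2, 10, 11]; color 2: [4, 12, 13, 14].

χ(G) = 2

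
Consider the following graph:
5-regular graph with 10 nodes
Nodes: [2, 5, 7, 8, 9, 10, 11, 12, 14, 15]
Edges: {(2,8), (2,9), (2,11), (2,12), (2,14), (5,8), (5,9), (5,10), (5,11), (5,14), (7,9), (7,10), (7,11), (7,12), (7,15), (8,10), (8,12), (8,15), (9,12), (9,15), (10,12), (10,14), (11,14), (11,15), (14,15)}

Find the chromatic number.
χ(G) = 4

Clique number ω(G) = 3 (lower bound: χ ≥ ω).
Odd cycle [8, 2, 9, 7, 10] needs 3 colors (χ ≥ 3).
Vertex 12 is adjacent to every vertex of [2, 7, 8, 9, 10], which already need 3 colors among themselves, so 12 needs a new color (χ ≥ 4).
The coloring below uses 4 colors, so χ(G) = 4.
A valid 4-coloring: color 1: [7, 8, 14]; color 2: [5, 12, 15]; color 3: [9, 10, 11]; color 4: [2].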